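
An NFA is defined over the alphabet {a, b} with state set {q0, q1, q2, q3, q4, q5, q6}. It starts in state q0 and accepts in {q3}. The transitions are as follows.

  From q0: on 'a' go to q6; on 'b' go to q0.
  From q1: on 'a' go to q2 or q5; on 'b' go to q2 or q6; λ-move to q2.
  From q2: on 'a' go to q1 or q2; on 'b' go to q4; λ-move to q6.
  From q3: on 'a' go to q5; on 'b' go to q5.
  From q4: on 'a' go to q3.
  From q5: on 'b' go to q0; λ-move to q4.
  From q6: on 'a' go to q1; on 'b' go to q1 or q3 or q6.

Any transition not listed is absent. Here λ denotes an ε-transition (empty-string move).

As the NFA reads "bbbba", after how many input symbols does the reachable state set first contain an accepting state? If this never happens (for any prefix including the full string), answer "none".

Start in {q0}.
Read 'b': q0→{q0}; now {q0}.
Read 'b': q0→{q0}; now {q0}.
Read 'b': q0→{q0}; now {q0}.
Read 'b': q0→{q0}; now {q0}.
Read 'a': q0→{q6}; now {q6}.
No reachable set along the way intersects F.

none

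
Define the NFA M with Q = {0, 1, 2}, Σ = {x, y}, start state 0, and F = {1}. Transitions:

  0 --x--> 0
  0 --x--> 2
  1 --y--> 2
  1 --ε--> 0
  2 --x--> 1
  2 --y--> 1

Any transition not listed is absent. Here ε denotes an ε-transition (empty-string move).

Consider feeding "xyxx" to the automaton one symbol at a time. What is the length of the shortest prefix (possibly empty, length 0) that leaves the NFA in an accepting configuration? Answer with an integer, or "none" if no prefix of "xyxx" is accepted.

2

Start in {0}.
Read 'x': 0→{0, 2}; now {0, 2}.
Read 'y': 0→∅, 2→{1}; union {1}; ε-closure = {0, 1}.
None of the earlier sets intersect F, but {0, 1} does.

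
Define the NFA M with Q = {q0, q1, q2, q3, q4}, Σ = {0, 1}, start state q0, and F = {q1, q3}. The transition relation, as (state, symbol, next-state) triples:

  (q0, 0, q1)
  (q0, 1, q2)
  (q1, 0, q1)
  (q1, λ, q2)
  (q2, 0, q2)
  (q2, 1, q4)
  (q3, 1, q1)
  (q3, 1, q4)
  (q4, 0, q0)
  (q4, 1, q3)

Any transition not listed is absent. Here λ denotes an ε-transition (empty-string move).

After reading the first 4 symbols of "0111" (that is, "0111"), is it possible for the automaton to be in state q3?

No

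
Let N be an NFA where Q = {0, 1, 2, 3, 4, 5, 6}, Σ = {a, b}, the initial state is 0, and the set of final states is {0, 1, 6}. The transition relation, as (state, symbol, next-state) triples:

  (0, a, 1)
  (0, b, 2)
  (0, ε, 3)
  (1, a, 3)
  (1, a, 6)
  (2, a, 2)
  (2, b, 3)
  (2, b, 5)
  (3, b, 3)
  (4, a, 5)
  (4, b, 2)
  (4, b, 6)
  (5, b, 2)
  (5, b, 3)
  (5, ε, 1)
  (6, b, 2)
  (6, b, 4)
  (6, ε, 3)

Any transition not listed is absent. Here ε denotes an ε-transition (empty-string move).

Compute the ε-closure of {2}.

{2}

Begin with {2}.
No ε-moves leave this set, so the closure equals the set itself.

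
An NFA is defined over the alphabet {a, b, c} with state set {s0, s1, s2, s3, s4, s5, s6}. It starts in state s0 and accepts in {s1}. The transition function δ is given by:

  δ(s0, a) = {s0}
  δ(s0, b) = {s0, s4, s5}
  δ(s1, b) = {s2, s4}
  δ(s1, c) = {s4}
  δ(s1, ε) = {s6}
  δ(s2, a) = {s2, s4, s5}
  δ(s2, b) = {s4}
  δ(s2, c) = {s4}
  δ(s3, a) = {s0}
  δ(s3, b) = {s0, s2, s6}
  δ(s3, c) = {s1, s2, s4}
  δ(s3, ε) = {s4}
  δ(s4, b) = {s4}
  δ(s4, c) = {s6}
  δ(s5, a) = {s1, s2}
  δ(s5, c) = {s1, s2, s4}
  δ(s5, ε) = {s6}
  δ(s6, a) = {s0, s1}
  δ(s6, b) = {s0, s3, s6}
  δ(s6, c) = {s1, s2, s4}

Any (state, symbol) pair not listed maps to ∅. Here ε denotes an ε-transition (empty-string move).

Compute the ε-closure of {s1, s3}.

{s1, s3, s4, s6}

Begin with {s1, s3}.
ε-move s3 → s4; add s4.
ε-move s1 → s6; add s6.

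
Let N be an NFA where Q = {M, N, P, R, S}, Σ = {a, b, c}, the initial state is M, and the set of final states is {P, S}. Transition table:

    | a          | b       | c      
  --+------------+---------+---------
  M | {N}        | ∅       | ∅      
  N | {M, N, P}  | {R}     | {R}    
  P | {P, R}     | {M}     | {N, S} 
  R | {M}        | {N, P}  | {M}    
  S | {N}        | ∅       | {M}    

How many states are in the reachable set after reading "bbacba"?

Start in {M}.
Read 'b': {M} → ∅.
The set is empty and remains empty for the remaining 5 symbols.
That set has 0 states.

0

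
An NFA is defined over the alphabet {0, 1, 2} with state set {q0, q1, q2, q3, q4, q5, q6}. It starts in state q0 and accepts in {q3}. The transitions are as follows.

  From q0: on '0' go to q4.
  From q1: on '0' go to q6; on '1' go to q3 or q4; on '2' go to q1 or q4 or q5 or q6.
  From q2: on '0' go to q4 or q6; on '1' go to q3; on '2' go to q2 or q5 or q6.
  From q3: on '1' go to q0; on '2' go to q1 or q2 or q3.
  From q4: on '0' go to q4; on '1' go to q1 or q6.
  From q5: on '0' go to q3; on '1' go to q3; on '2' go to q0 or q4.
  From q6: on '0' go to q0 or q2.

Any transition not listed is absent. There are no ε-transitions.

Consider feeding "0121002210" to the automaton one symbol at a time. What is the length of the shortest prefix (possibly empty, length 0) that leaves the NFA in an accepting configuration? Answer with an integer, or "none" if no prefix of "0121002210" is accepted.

Start in {q0}.
Read '0': q0→{q4}; now {q4}.
Read '1': q4→{q1, q6}; now {q1, q6}.
Read '2': q1→{q1, q4, q5, q6}, q6→∅; now {q1, q4, q5, q6}.
Read '1': q1→{q3, q4}, q4→{q1, q6}, q5→{q3}, q6→∅; now {q1, q3, q4, q6}.
None of the earlier sets intersect F, but {q1, q3, q4, q6} does.

4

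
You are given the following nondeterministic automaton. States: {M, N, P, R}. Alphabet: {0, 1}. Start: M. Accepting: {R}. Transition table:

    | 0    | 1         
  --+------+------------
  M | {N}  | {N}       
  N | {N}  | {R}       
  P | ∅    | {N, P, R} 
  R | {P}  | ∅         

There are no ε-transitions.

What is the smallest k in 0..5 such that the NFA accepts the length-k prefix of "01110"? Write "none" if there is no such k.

Start in {M}.
Read '0': {M} → {N}.
Read '1': {N} → {R}.
None of the earlier sets intersect F, but {R} does.

2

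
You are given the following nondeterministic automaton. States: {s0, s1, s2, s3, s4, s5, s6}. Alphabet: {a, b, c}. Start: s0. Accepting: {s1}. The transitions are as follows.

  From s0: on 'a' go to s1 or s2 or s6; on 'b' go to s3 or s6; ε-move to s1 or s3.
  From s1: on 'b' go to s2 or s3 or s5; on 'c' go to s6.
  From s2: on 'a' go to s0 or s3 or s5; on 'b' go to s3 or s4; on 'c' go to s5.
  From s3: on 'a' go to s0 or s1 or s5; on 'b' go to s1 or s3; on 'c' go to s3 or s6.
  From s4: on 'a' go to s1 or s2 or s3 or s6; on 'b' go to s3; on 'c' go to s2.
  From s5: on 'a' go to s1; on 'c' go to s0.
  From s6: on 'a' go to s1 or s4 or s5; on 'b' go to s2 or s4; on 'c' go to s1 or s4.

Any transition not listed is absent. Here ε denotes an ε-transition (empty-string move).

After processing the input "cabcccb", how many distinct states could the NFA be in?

Start: ε-closure({s0}) = {s0, s1, s3}.
Read 'c': s0→∅, s1→{s6}, s3→{s3, s6}; now {s3, s6}.
Read 'a': s3→{s0, s1, s5}, s6→{s1, s4, s5}; union {s0, s1, s4, s5}; ε-closure = {s0, s1, s3, s4, s5}.
Read 'b': s0→{s3, s6}, s1→{s2, s3, s5}, s3→{s1, s3}, s4→{s3}, s5→∅; now {s1, s2, s3, s5, s6}.
Read 'c': s1→{s6}, s2→{s5}, s3→{s3, s6}, s5→{s0}, s6→{s1, s4}; now {s0, s1, s3, s4, s5, s6}.
Read 'c': s0→∅, s1→{s6}, s3→{s3, s6}, s4→{s2}, s5→{s0}, s6→{s1, s4}; now {s0, s1, s2, s3, s4, s6}.
Read 'c': s0→∅, s1→{s6}, s2→{s5}, s3→{s3, s6}, s4→{s2}, s6→{s1, s4}; now {s1, s2, s3, s4, s5, s6}.
Read 'b': s1→{s2, s3, s5}, s2→{s3, s4}, s3→{s1, s3}, s4→{s3}, s5→∅, s6→{s2, s4}; now {s1, s2, s3, s4, s5}.
That set has 5 states.

5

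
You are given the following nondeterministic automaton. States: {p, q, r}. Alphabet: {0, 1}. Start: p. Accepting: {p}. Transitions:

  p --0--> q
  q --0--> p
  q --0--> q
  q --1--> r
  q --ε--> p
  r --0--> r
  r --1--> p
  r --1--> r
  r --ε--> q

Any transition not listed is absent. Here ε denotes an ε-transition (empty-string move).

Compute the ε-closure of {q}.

Begin with {q}.
ε-move q → p; add p.

{p, q}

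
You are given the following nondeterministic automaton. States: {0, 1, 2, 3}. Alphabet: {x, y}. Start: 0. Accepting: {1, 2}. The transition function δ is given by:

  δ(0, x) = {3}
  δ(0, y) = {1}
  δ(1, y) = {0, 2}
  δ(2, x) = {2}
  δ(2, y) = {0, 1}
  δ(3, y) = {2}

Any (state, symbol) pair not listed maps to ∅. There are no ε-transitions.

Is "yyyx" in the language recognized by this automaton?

No

Start in {0}.
Read 'y': 0→{1}; now {1}.
Read 'y': 1→{0, 2}; now {0, 2}.
Read 'y': 0→{1}, 2→{0, 1}; now {0, 1}.
Read 'x': 0→{3}, 1→∅; now {3}.
The final set {3} contains no accepting state.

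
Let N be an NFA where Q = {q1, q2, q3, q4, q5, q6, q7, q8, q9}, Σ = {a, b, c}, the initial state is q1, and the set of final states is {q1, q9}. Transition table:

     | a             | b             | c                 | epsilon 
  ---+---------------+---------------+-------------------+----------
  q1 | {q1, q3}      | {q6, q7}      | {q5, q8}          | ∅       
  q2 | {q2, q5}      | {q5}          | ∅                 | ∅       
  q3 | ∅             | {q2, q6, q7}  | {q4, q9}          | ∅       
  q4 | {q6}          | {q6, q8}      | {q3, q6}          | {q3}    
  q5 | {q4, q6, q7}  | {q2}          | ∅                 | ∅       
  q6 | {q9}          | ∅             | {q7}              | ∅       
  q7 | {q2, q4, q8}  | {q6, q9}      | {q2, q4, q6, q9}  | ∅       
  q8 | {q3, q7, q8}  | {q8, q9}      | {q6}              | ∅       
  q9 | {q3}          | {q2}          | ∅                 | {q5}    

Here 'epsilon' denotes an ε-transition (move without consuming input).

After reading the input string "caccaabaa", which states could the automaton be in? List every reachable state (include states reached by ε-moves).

Start in {q1}.
Read 'c': {q1} → {q5, q8}.
Read 'a': {q5, q8} → {q3, q4, q6, q7, q8}.
Read 'c': {q3, q4, q6, q7, q8} → {q2, q3, q4, q5, q6, q7, q9}.
Read 'c': {q2, q3, q4, q5, q6, q7, q9} → {q2, q3, q4, q5, q6, q7, q9}.
Read 'a': {q2, q3, q4, q5, q6, q7, q9} → {q2, q3, q4, q5, q6, q7, q8, q9}.
Read 'a': {q2, q3, q4, q5, q6, q7, q8, q9} → {q2, q3, q4, q5, q6, q7, q8, q9}.
Read 'b': {q2, q3, q4, q5, q6, q7, q8, q9} → {q2, q5, q6, q7, q8, q9}.
Read 'a': {q2, q5, q6, q7, q8, q9} → {q2, q3, q4, q5, q6, q7, q8, q9}.
Read 'a': {q2, q3, q4, q5, q6, q7, q8, q9} → {q2, q3, q4, q5, q6, q7, q8, q9}.

{q2, q3, q4, q5, q6, q7, q8, q9}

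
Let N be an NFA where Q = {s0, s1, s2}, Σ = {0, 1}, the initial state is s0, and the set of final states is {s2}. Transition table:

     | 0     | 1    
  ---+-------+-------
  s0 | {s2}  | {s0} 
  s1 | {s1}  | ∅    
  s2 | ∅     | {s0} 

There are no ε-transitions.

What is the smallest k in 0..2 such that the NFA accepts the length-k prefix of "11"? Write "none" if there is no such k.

Start in {s0}.
Read '1': s0→{s0}; now {s0}.
Read '1': s0→{s0}; now {s0}.
No reachable set along the way intersects F.

none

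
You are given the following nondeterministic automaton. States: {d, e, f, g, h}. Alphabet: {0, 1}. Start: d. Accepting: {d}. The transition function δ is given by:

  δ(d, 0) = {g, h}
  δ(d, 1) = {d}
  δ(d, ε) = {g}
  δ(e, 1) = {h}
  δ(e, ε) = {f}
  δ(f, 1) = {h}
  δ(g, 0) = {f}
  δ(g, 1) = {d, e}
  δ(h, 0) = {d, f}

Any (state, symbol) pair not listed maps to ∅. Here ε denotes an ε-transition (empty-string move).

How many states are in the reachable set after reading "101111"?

5

Start: ε-closure({d}) = {d, g}.
Read '1': d→{d}, g→{d, e}; union {d, e}; ε-closure = {d, e, f, g}.
Read '0': d→{g, h}, e→∅, f→∅, g→{f}; now {f, g, h}.
Read '1': f→{h}, g→{d, e}, h→∅; union {d, e, h}; ε-closure = {d, e, f, g, h}.
Read '1': d→{d}, e→{h}, f→{h}, g→{d, e}, h→∅; union {d, e, h}; ε-closure = {d, e, f, g, h}.
Read '1': d→{d}, e→{h}, f→{h}, g→{d, e}, h→∅; union {d, e, h}; ε-closure = {d, e, f, g, h}.
Read '1': d→{d}, e→{h}, f→{h}, g→{d, e}, h→∅; union {d, e, h}; ε-closure = {d, e, f, g, h}.
That set has 5 states.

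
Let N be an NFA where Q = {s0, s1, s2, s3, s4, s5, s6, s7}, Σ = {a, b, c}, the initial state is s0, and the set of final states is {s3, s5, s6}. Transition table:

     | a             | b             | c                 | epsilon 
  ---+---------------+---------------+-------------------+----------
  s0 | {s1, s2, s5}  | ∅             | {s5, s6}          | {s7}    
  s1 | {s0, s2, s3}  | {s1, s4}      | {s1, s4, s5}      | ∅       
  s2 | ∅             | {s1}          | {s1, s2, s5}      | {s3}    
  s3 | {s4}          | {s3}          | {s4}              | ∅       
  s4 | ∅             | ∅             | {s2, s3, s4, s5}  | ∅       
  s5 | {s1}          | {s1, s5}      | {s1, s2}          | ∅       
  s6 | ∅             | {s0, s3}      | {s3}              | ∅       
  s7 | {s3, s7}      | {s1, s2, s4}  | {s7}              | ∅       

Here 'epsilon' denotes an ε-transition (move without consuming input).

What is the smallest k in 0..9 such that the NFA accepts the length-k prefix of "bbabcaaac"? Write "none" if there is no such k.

Start: ε-closure({s0}) = {s0, s7}.
Read 'b': s0→∅, s7→{s1, s2, s4}; union {s1, s2, s4}; ε-closure = {s1, s2, s3, s4}.
None of the earlier sets intersect F, but {s1, s2, s3, s4} does.

1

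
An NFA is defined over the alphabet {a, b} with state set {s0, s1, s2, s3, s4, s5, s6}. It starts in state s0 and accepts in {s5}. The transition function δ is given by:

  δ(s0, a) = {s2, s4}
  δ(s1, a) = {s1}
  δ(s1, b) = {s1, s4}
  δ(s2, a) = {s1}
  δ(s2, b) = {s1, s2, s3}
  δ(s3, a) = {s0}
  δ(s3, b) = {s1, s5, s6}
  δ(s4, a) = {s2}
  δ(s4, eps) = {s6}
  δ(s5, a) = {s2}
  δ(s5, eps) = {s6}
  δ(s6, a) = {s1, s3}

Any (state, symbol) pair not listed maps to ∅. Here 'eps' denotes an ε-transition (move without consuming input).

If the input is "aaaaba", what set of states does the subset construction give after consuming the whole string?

{s0, s1, s2, s3}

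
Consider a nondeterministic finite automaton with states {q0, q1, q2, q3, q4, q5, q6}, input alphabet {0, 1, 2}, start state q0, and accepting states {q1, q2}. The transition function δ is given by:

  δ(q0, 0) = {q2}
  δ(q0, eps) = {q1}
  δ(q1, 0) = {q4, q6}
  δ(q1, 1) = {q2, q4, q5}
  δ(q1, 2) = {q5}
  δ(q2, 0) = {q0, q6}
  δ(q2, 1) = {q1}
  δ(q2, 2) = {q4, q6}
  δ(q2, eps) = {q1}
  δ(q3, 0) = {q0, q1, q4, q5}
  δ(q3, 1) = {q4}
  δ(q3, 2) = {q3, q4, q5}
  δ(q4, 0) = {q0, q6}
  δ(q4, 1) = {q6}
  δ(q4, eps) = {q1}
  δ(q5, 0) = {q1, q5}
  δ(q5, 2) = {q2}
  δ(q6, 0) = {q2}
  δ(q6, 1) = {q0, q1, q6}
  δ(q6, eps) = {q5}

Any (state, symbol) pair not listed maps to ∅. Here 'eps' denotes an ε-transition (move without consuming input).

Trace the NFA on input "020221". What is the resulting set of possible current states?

{q0, q1, q2, q4, q5, q6}

Start: ε-closure({q0}) = {q0, q1}.
Read '0': {q0, q1} → {q1, q2, q4, q5, q6}.
Read '2': {q1, q2, q4, q5, q6} → {q1, q2, q4, q5, q6}.
Read '0': {q1, q2, q4, q5, q6} → {q0, q1, q2, q4, q5, q6}.
Read '2': {q0, q1, q2, q4, q5, q6} → {q1, q2, q4, q5, q6}.
Read '2': {q1, q2, q4, q5, q6} → {q1, q2, q4, q5, q6}.
Read '1': {q1, q2, q4, q5, q6} → {q0, q1, q2, q4, q5, q6}.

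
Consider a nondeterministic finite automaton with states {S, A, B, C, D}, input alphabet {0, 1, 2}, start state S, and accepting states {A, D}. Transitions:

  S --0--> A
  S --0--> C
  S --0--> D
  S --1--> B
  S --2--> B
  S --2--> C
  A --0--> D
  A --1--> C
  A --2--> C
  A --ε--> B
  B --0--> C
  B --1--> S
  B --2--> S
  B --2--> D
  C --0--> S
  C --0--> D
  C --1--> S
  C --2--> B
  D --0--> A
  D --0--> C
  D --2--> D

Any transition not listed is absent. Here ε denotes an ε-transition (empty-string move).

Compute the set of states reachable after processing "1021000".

{S, A, B, C, D}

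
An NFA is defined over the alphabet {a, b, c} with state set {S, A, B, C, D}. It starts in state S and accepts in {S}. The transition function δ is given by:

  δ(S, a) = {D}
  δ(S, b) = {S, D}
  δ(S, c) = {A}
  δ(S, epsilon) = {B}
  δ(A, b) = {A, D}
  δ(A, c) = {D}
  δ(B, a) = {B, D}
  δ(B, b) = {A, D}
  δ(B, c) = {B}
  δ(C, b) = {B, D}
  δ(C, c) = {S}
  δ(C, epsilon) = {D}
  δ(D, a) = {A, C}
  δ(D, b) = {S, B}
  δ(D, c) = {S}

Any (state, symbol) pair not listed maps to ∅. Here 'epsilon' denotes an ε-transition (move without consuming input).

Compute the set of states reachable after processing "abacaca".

{A, B, C, D}

Start: ε-closure({S}) = {S, B}.
Read 'a': S→{D}, B→{B, D}; now {B, D}.
Read 'b': B→{A, D}, D→{S, B}; now {S, A, B, D}.
Read 'a': S→{D}, A→∅, B→{B, D}, D→{A, C}; now {A, B, C, D}.
Read 'c': A→{D}, B→{B}, C→{S}, D→{S}; now {S, B, D}.
Read 'a': S→{D}, B→{B, D}, D→{A, C}; now {A, B, C, D}.
Read 'c': A→{D}, B→{B}, C→{S}, D→{S}; now {S, B, D}.
Read 'a': S→{D}, B→{B, D}, D→{A, C}; now {A, B, C, D}.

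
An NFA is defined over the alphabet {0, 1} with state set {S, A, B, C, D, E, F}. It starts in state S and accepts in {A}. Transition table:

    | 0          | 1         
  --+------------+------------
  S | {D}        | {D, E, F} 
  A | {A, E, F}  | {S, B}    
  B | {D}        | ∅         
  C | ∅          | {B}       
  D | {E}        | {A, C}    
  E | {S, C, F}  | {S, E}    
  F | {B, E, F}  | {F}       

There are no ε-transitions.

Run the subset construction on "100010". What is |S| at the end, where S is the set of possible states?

7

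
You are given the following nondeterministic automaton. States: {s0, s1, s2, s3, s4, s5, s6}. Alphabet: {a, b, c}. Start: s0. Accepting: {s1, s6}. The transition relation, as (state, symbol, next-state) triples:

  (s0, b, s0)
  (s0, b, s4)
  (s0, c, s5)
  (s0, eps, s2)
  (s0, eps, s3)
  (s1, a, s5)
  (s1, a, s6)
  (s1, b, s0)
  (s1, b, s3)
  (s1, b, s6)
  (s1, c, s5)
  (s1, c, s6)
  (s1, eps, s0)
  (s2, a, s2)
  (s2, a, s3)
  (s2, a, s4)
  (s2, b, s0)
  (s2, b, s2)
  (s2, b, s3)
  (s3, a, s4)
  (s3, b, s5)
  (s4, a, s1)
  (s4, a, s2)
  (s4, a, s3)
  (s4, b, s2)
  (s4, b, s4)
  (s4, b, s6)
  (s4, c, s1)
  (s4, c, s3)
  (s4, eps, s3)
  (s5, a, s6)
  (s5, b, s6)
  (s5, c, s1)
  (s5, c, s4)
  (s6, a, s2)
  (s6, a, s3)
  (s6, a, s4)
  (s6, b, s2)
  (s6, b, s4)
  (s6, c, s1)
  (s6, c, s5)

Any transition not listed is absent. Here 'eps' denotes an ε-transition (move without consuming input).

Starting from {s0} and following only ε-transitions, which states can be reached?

Begin with {s0}.
ε-move s0 → s2; add s2.
ε-move s0 → s3; add s3.

{s0, s2, s3}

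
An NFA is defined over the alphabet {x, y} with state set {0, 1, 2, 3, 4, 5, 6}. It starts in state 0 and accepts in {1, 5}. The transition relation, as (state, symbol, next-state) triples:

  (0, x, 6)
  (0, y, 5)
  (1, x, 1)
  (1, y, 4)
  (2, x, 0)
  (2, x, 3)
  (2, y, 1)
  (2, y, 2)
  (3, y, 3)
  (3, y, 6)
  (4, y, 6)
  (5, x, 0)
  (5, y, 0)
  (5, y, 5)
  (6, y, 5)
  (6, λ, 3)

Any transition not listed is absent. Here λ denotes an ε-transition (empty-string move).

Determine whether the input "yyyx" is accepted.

Start in {0}.
Read 'y': 0→{5}; now {5}.
Read 'y': 5→{0, 5}; now {0, 5}.
Read 'y': 0→{5}, 5→{0, 5}; now {0, 5}.
Read 'x': 0→{6}, 5→{0}; union {0, 6}; ε-closure = {0, 3, 6}.
The final set {0, 3, 6} contains no accepting state.

No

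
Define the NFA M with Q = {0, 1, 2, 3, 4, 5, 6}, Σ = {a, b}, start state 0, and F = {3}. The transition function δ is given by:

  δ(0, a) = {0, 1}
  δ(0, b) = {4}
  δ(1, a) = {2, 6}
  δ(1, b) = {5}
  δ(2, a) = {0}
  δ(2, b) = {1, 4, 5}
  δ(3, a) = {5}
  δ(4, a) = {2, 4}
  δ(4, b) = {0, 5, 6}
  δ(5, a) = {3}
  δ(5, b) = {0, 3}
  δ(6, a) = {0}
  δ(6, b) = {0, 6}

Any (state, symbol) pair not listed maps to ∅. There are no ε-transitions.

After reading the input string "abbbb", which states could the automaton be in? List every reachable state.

Start in {0}.
Read 'a': {0} → {0, 1}.
Read 'b': {0, 1} → {4, 5}.
Read 'b': {4, 5} → {0, 3, 5, 6}.
Read 'b': {0, 3, 5, 6} → {0, 3, 4, 6}.
Read 'b': {0, 3, 4, 6} → {0, 4, 5, 6}.

{0, 4, 5, 6}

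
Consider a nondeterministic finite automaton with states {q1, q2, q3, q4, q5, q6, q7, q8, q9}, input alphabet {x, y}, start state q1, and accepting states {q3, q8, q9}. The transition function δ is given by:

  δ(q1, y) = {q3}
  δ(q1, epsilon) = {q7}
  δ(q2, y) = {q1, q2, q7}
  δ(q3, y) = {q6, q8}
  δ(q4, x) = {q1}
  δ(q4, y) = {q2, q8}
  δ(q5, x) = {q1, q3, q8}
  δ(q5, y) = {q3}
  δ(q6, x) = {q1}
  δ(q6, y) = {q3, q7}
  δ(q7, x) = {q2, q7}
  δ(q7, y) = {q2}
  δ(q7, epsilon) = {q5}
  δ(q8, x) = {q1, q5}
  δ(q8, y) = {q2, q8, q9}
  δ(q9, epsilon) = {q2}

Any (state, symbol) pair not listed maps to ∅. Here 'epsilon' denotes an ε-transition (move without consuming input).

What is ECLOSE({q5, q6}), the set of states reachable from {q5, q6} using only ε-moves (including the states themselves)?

{q5, q6}

Begin with {q5, q6}.
No ε-moves leave this set, so the closure equals the set itself.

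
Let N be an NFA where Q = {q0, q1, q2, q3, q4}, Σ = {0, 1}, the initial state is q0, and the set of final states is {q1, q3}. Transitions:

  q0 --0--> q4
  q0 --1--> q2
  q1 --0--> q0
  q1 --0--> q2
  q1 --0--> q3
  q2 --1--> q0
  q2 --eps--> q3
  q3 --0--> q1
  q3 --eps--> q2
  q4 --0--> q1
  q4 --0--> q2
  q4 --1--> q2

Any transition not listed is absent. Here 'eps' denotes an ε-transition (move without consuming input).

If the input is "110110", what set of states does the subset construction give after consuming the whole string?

{q4}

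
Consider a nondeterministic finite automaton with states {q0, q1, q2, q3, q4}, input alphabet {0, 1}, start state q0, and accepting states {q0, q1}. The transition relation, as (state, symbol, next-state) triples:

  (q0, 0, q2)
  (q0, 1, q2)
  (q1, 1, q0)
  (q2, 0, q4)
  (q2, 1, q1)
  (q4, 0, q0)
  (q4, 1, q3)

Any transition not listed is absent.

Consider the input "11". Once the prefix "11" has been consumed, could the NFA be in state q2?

Start in {q0}.
Read '1': q0→{q2}; now {q2}.
Read '1': q2→{q1}; now {q1}.
State q2 is not in {q1}.

No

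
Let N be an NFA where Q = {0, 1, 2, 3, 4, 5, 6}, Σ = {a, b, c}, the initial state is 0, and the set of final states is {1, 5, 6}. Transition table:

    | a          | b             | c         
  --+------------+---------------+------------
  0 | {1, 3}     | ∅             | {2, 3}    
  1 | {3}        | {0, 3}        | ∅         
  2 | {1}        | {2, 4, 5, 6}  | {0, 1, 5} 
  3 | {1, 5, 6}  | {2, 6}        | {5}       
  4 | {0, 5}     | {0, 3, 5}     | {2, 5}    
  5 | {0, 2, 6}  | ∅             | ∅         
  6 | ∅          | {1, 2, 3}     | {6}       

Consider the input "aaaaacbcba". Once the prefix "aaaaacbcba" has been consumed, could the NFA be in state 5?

Start in {0}.
Read 'a': {0} → {1, 3}.
Read 'a': {1, 3} → {1, 3, 5, 6}.
Read 'a': {1, 3, 5, 6} → {0, 1, 2, 3, 5, 6}.
Read 'a': {0, 1, 2, 3, 5, 6} → {0, 1, 2, 3, 5, 6}.
Read 'a': {0, 1, 2, 3, 5, 6} → {0, 1, 2, 3, 5, 6}.
Read 'c': {0, 1, 2, 3, 5, 6} → {0, 1, 2, 3, 5, 6}.
Read 'b': {0, 1, 2, 3, 5, 6} → {0, 1, 2, 3, 4, 5, 6}.
Read 'c': {0, 1, 2, 3, 4, 5, 6} → {0, 1, 2, 3, 5, 6}.
Read 'b': {0, 1, 2, 3, 5, 6} → {0, 1, 2, 3, 4, 5, 6}.
Read 'a': {0, 1, 2, 3, 4, 5, 6} → {0, 1, 2, 3, 5, 6}.
State 5 is in {0, 1, 2, 3, 5, 6}.

Yes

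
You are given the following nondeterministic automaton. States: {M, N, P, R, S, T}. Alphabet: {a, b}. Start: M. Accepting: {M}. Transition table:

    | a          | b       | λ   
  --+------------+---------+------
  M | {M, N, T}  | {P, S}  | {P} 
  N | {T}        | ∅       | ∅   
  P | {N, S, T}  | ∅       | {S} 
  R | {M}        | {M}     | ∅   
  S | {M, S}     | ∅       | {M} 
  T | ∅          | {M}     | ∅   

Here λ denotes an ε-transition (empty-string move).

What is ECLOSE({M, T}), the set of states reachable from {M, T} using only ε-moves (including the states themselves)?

Begin with {M, T}.
ε-move M → P; add P.
ε-move P → S; add S.

{M, P, S, T}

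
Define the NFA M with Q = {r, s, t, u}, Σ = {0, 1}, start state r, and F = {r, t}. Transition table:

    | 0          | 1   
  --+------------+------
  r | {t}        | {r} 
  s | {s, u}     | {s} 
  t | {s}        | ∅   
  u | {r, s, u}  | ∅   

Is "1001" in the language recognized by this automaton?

Start in {r}.
Read '1': r→{r}; now {r}.
Read '0': r→{t}; now {t}.
Read '0': t→{s}; now {s}.
Read '1': s→{s}; now {s}.
The final set {s} contains no accepting state.

No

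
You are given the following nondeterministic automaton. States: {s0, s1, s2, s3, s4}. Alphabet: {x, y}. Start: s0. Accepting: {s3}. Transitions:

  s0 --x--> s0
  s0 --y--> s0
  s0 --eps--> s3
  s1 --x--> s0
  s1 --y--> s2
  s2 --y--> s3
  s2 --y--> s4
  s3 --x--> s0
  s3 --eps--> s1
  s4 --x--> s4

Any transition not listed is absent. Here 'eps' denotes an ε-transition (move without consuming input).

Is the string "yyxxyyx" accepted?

Start: ε-closure({s0}) = {s0, s1, s3}.
Read 'y': s0→{s0}, s1→{s2}, s3→∅; union {s0, s2}; ε-closure = {s0, s1, s2, s3}.
Read 'y': s0→{s0}, s1→{s2}, s2→{s3, s4}, s3→∅; union {s0, s2, s3, s4}; ε-closure = {s0, s1, s2, s3, s4}.
Read 'x': s0→{s0}, s1→{s0}, s2→∅, s3→{s0}, s4→{s4}; union {s0, s4}; ε-closure = {s0, s1, s3, s4}.
Read 'x': s0→{s0}, s1→{s0}, s3→{s0}, s4→{s4}; union {s0, s4}; ε-closure = {s0, s1, s3, s4}.
Read 'y': s0→{s0}, s1→{s2}, s3→∅, s4→∅; union {s0, s2}; ε-closure = {s0, s1, s2, s3}.
Read 'y': s0→{s0}, s1→{s2}, s2→{s3, s4}, s3→∅; union {s0, s2, s3, s4}; ε-closure = {s0, s1, s2, s3, s4}.
Read 'x': s0→{s0}, s1→{s0}, s2→∅, s3→{s0}, s4→{s4}; union {s0, s4}; ε-closure = {s0, s1, s3, s4}.
The final set {s0, s1, s3, s4} contains the accepting state s3.

Yes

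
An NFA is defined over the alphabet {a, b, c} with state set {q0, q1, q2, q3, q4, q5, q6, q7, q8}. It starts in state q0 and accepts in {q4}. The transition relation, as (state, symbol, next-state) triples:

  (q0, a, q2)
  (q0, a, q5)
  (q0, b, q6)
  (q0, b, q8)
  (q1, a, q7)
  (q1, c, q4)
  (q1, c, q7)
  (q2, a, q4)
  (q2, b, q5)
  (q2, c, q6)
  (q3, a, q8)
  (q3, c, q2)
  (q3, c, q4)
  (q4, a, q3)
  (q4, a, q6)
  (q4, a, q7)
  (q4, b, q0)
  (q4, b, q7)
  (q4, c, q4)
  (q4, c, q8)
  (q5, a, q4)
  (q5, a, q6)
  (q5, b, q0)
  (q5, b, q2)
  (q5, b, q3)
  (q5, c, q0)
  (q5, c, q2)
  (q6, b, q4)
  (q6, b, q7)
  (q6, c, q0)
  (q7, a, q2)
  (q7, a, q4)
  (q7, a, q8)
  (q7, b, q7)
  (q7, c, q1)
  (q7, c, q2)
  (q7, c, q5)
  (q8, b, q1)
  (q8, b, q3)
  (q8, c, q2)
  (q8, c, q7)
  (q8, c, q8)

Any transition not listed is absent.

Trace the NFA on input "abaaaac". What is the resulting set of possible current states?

{q0, q1, q2, q4, q5, q6, q7, q8}

Start in {q0}.
Read 'a': q0→{q2, q5}; now {q2, q5}.
Read 'b': q2→{q5}, q5→{q0, q2, q3}; now {q0, q2, q3, q5}.
Read 'a': q0→{q2, q5}, q2→{q4}, q3→{q8}, q5→{q4, q6}; now {q2, q4, q5, q6, q8}.
Read 'a': q2→{q4}, q4→{q3, q6, q7}, q5→{q4, q6}, q6→∅, q8→∅; now {q3, q4, q6, q7}.
Read 'a': q3→{q8}, q4→{q3, q6, q7}, q6→∅, q7→{q2, q4, q8}; now {q2, q3, q4, q6, q7, q8}.
Read 'a': q2→{q4}, q3→{q8}, q4→{q3, q6, q7}, q6→∅, q7→{q2, q4, q8}, q8→∅; now {q2, q3, q4, q6, q7, q8}.
Read 'c': q2→{q6}, q3→{q2, q4}, q4→{q4, q8}, q6→{q0}, q7→{q1, q2, q5}, q8→{q2, q7, q8}; now {q0, q1, q2, q4, q5, q6, q7, q8}.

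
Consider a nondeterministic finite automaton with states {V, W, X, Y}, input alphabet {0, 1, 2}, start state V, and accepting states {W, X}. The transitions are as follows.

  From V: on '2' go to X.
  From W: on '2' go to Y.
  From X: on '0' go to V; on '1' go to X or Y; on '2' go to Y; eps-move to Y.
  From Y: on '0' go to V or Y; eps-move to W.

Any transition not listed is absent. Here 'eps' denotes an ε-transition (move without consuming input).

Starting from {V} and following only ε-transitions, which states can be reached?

Begin with {V}.
No ε-moves leave this set, so the closure equals the set itself.

{V}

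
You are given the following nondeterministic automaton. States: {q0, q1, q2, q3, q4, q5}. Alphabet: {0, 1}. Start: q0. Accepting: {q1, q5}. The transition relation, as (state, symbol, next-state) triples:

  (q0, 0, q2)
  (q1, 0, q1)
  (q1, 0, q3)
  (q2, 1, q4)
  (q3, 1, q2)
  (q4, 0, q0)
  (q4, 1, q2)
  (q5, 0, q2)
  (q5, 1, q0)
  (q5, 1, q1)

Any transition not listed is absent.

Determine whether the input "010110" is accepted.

No

Start in {q0}.
Read '0': q0→{q2}; now {q2}.
Read '1': q2→{q4}; now {q4}.
Read '0': q4→{q0}; now {q0}.
Read '1': q0→∅; now ∅.
The set is empty and remains empty for the remaining 2 symbols.
The final set ∅ contains no accepting state.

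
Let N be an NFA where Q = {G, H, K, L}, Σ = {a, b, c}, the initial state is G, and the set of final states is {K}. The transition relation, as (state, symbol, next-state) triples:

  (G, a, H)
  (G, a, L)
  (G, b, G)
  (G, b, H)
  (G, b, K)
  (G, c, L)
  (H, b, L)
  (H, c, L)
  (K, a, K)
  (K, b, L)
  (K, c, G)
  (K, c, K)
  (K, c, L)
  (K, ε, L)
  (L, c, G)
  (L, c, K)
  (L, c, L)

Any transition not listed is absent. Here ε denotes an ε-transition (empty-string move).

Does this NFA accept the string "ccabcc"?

Start in {G}.
Read 'c': G→{L}; now {L}.
Read 'c': L→{G, K, L}; now {G, K, L}.
Read 'a': G→{H, L}, K→{K}, L→∅; now {H, K, L}.
Read 'b': H→{L}, K→{L}, L→∅; now {L}.
Read 'c': L→{G, K, L}; now {G, K, L}.
Read 'c': G→{L}, K→{G, K, L}, L→{G, K, L}; now {G, K, L}.
The final set {G, K, L} contains the accepting state K.

Yes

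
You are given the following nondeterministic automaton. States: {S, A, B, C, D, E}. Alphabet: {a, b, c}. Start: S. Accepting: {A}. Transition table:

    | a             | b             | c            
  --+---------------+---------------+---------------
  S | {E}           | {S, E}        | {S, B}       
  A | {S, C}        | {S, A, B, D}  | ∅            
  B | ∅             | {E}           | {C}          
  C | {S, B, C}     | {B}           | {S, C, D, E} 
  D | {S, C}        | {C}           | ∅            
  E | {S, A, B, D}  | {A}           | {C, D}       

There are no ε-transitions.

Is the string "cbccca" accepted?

Yes

Start in {S}.
Read 'c': {S} → {S, B}.
Read 'b': {S, B} → {S, E}.
Read 'c': {S, E} → {S, B, C, D}.
Read 'c': {S, B, C, D} → {S, B, C, D, E}.
Read 'c': {S, B, C, D, E} → {S, B, C, D, E}.
Read 'a': {S, B, C, D, E} → {S, A, B, C, D, E}.
The final set {S, A, B, C, D, E} contains the accepting state A.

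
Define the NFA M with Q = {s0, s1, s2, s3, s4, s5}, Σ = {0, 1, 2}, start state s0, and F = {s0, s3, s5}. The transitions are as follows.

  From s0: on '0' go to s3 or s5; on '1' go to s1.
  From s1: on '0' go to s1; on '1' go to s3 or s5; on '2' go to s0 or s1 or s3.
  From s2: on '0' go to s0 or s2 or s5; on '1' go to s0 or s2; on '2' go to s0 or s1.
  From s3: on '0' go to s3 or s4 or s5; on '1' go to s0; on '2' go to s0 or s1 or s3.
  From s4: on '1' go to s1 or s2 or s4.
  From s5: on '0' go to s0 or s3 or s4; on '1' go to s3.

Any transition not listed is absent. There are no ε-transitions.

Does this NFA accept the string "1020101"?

Start in {s0}.
Read '1': s0→{s1}; now {s1}.
Read '0': s1→{s1}; now {s1}.
Read '2': s1→{s0, s1, s3}; now {s0, s1, s3}.
Read '0': s0→{s3, s5}, s1→{s1}, s3→{s3, s4, s5}; now {s1, s3, s4, s5}.
Read '1': s1→{s3, s5}, s3→{s0}, s4→{s1, s2, s4}, s5→{s3}; now {s0, s1, s2, s3, s4, s5}.
Read '0': s0→{s3, s5}, s1→{s1}, s2→{s0, s2, s5}, s3→{s3, s4, s5}, s4→∅, s5→{s0, s3, s4}; now {s0, s1, s2, s3, s4, s5}.
Read '1': s0→{s1}, s1→{s3, s5}, s2→{s0, s2}, s3→{s0}, s4→{s1, s2, s4}, s5→{s3}; now {s0, s1, s2, s3, s4, s5}.
The final set {s0, s1, s2, s3, s4, s5} contains the accepting states s0, s3, s5.

Yes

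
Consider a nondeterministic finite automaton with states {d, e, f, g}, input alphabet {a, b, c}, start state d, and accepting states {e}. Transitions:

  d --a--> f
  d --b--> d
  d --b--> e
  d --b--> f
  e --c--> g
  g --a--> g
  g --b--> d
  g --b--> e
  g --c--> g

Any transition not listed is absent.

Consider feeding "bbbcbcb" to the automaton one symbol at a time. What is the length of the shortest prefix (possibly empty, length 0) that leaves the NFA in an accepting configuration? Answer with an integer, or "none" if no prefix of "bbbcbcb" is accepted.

1

Start in {d}.
Read 'b': d→{d, e, f}; now {d, e, f}.
None of the earlier sets intersect F, but {d, e, f} does.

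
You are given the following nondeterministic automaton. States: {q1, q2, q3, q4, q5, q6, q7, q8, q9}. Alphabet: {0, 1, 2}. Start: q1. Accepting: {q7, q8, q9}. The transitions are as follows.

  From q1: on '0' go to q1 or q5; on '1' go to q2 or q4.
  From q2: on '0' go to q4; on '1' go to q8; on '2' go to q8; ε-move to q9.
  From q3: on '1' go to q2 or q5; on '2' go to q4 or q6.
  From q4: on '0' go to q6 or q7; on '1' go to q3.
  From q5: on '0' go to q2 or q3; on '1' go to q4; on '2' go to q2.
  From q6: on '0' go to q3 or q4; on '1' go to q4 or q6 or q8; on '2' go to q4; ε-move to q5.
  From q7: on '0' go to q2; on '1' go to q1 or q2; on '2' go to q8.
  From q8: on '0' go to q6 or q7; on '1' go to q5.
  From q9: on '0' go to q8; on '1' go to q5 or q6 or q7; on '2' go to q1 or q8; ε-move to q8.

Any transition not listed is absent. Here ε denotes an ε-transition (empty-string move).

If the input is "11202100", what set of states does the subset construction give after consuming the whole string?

Start in {q1}.
Read '1': {q1} → {q2, q4, q8, q9}.
Read '1': {q2, q4, q8, q9} → {q3, q5, q6, q7, q8}.
Read '2': {q3, q5, q6, q7, q8} → {q2, q4, q5, q6, q8, q9}.
Read '0': {q2, q4, q5, q6, q8, q9} → {q2, q3, q4, q5, q6, q7, q8, q9}.
Read '2': {q2, q3, q4, q5, q6, q7, q8, q9} → {q1, q2, q4, q5, q6, q8, q9}.
Read '1': {q1, q2, q4, q5, q6, q8, q9} → {q2, q3, q4, q5, q6, q7, q8, q9}.
Read '0': {q2, q3, q4, q5, q6, q7, q8, q9} → {q2, q3, q4, q5, q6, q7, q8, q9}.
Read '0': {q2, q3, q4, q5, q6, q7, q8, q9} → {q2, q3, q4, q5, q6, q7, q8, q9}.

{q2, q3, q4, q5, q6, q7, q8, q9}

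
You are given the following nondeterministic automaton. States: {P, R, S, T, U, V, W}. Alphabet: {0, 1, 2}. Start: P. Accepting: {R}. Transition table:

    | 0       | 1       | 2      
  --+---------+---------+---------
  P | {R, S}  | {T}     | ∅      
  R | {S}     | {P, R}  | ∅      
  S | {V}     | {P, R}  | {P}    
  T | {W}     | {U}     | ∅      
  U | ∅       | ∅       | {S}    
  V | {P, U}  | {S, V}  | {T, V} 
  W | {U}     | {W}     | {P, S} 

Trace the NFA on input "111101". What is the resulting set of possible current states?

Start in {P}.
Read '1': P→{T}; now {T}.
Read '1': T→{U}; now {U}.
Read '1': U→∅; now ∅.
The set is empty and remains empty for the remaining 3 symbols.

∅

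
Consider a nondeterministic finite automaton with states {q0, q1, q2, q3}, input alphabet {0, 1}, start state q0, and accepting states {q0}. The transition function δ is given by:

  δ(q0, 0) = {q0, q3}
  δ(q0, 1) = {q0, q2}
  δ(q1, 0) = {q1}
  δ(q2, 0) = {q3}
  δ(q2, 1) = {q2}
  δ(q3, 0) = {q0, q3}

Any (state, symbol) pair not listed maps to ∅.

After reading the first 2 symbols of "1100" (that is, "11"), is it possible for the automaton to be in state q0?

Yes

Start in {q0}.
Read '1': q0→{q0, q2}; now {q0, q2}.
Read '1': q0→{q0, q2}, q2→{q2}; now {q0, q2}.
State q0 is in {q0, q2}.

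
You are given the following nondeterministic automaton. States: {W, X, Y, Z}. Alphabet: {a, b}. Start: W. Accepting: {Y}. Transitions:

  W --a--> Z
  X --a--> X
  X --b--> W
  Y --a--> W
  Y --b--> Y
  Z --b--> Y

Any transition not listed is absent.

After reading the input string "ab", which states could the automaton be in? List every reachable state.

{Y}

Start in {W}.
Read 'a': W→{Z}; now {Z}.
Read 'b': Z→{Y}; now {Y}.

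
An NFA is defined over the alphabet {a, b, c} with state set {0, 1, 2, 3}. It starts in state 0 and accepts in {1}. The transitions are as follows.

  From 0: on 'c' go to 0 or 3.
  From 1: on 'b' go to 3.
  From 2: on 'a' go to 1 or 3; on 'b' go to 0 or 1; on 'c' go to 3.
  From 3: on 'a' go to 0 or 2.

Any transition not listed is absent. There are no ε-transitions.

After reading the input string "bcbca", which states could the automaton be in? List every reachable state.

∅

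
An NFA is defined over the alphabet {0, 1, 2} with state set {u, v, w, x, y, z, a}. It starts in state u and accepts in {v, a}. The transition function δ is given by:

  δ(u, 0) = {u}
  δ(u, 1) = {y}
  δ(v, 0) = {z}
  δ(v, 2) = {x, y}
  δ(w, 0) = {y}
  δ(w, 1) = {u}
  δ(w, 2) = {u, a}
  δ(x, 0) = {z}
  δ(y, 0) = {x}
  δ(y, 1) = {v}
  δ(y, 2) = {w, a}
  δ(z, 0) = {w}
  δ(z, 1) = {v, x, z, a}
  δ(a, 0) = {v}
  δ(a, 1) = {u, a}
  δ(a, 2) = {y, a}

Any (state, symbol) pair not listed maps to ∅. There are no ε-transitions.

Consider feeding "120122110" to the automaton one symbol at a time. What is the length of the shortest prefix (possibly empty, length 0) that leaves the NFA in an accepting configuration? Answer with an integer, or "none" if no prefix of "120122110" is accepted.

Start in {u}.
Read '1': u→{y}; now {y}.
Read '2': y→{w, a}; now {w, a}.
None of the earlier sets intersect F, but {w, a} does.

2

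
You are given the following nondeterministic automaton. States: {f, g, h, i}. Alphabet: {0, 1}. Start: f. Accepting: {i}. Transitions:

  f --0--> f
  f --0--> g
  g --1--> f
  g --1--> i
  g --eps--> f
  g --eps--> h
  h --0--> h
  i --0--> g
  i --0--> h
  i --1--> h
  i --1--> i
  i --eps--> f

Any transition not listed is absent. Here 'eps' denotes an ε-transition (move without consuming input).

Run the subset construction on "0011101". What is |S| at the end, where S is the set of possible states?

2

Start in {f}.
Read '0': f→{f, g}; union {f, g}; ε-closure = {f, g, h}.
Read '0': f→{f, g}, g→∅, h→{h}; now {f, g, h}.
Read '1': f→∅, g→{f, i}, h→∅; now {f, i}.
Read '1': f→∅, i→{h, i}; union {h, i}; ε-closure = {f, h, i}.
Read '1': f→∅, h→∅, i→{h, i}; union {h, i}; ε-closure = {f, h, i}.
Read '0': f→{f, g}, h→{h}, i→{g, h}; now {f, g, h}.
Read '1': f→∅, g→{f, i}, h→∅; now {f, i}.
That set has 2 states.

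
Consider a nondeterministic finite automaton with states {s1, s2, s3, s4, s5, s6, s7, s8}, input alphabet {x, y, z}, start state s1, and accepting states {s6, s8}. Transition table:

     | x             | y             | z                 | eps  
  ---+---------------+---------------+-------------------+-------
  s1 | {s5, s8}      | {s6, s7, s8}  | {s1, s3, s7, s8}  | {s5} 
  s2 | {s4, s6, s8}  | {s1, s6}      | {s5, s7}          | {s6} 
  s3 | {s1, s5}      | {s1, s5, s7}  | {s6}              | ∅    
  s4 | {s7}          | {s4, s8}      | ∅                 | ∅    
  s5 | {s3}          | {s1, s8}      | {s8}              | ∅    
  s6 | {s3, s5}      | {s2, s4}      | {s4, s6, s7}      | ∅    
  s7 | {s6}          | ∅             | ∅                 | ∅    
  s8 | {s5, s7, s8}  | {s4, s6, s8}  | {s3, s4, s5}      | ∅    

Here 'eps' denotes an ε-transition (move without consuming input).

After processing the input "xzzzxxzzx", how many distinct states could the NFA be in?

Start: ε-closure({s1}) = {s1, s5}.
Read 'x': s1→{s5, s8}, s5→{s3}; now {s3, s5, s8}.
Read 'z': s3→{s6}, s5→{s8}, s8→{s3, s4, s5}; now {s3, s4, s5, s6, s8}.
Read 'z': s3→{s6}, s4→∅, s5→{s8}, s6→{s4, s6, s7}, s8→{s3, s4, s5}; now {s3, s4, s5, s6, s7, s8}.
Read 'z': s3→{s6}, s4→∅, s5→{s8}, s6→{s4, s6, s7}, s7→∅, s8→{s3, s4, s5}; now {s3, s4, s5, s6, s7, s8}.
Read 'x': s3→{s1, s5}, s4→{s7}, s5→{s3}, s6→{s3, s5}, s7→{s6}, s8→{s5, s7, s8}; now {s1, s3, s5, s6, s7, s8}.
Read 'x': s1→{s5, s8}, s3→{s1, s5}, s5→{s3}, s6→{s3, s5}, s7→{s6}, s8→{s5, s7, s8}; now {s1, s3, s5, s6, s7, s8}.
Read 'z': s1→{s1, s3, s7, s8}, s3→{s6}, s5→{s8}, s6→{s4, s6, s7}, s7→∅, s8→{s3, s4, s5}; now {s1, s3, s4, s5, s6, s7, s8}.
Read 'z': s1→{s1, s3, s7, s8}, s3→{s6}, s4→∅, s5→{s8}, s6→{s4, s6, s7}, s7→∅, s8→{s3, s4, s5}; now {s1, s3, s4, s5, s6, s7, s8}.
Read 'x': s1→{s5, s8}, s3→{s1, s5}, s4→{s7}, s5→{s3}, s6→{s3, s5}, s7→{s6}, s8→{s5, s7, s8}; now {s1, s3, s5, s6, s7, s8}.
That set has 6 states.

6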